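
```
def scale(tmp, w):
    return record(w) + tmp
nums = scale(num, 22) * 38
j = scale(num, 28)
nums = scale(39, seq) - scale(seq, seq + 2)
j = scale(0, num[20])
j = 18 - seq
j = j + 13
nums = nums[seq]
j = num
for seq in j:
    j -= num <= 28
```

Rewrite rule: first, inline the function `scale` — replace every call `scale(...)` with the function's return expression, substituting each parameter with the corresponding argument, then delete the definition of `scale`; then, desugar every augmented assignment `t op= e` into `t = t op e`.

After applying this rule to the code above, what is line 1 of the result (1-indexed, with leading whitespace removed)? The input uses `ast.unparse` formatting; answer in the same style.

Transformed code:
nums = (record(22) + num) * 38
j = record(28) + num
nums = record(seq) + 39 - (record(seq + 2) + seq)
j = record(num[20]) + 0
j = 18 - seq
j = j + 13
nums = nums[seq]
j = num
for seq in j:
    j = j - (num <= 28)

nums = (record(22) + num) * 38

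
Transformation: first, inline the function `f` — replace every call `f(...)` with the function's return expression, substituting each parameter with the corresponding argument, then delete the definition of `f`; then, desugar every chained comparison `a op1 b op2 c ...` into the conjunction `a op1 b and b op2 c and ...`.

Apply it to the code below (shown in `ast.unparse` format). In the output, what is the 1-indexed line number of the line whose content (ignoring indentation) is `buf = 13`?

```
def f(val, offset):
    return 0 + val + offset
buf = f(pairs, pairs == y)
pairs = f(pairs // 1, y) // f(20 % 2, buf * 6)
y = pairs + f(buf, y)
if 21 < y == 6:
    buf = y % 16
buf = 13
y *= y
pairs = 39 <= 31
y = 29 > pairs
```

Transformed code:
buf = 0 + pairs + (pairs == y)
pairs = (0 + pairs // 1 + y) // (0 + 20 % 2 + buf * 6)
y = pairs + (0 + buf + y)
if 21 < y and y == 6:
    buf = y % 16
buf = 13
y *= y
pairs = 39 <= 31
y = 29 > pairs

6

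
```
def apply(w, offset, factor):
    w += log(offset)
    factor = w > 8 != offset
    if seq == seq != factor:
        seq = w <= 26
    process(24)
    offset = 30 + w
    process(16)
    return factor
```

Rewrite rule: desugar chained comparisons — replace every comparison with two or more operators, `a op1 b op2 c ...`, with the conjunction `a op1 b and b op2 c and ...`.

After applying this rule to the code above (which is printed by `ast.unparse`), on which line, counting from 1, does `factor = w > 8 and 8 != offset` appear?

3

Transformed code:
def apply(w, offset, factor):
    w += log(offset)
    factor = w > 8 and 8 != offset
    if seq == seq and seq != factor:
        seq = w <= 26
    process(24)
    offset = 30 + w
    process(16)
    return factor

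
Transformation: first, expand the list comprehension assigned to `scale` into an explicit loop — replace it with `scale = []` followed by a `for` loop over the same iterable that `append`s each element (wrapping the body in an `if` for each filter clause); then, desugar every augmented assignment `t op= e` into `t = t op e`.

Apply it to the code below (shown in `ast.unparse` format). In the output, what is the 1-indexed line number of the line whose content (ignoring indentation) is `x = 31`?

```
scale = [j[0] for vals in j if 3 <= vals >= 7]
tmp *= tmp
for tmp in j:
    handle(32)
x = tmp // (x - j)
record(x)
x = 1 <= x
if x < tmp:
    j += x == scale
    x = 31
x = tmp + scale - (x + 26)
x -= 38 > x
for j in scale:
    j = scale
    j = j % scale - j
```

13

Transformed code:
scale = []
for vals in j:
    if 3 <= vals >= 7:
        scale.append(j[0])
tmp = tmp * tmp
for tmp in j:
    handle(32)
x = tmp // (x - j)
record(x)
x = 1 <= x
if x < tmp:
    j = j + (x == scale)
    x = 31
x = tmp + scale - (x + 26)
x = x - (38 > x)
for j in scale:
    j = scale
    j = j % scale - j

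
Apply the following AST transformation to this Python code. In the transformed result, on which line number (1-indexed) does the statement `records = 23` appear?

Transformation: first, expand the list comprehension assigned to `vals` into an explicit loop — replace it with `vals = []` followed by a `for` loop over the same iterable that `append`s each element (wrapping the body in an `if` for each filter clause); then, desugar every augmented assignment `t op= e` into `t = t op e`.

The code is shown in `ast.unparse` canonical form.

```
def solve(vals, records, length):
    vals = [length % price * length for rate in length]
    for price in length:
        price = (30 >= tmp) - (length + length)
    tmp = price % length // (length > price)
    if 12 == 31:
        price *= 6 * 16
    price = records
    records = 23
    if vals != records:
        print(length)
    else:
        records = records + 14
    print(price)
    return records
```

11

Transformed code:
def solve(vals, records, length):
    vals = []
    for rate in length:
        vals.append(length % price * length)
    for price in length:
        price = (30 >= tmp) - (length + length)
    tmp = price % length // (length > price)
    if 12 == 31:
        price = price * (6 * 16)
    price = records
    records = 23
    if vals != records:
        print(length)
    else:
        records = records + 14
    print(price)
    return records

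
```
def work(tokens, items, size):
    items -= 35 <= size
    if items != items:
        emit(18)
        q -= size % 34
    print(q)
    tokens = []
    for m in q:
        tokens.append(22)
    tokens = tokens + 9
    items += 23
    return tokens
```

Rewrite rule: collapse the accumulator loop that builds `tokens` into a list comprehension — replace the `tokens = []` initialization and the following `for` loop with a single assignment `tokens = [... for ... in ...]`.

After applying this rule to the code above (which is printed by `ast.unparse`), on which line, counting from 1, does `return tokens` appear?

10

Transformed code:
def work(tokens, items, size):
    items -= 35 <= size
    if items != items:
        emit(18)
        q -= size % 34
    print(q)
    tokens = [22 for m in q]
    tokens = tokens + 9
    items += 23
    return tokens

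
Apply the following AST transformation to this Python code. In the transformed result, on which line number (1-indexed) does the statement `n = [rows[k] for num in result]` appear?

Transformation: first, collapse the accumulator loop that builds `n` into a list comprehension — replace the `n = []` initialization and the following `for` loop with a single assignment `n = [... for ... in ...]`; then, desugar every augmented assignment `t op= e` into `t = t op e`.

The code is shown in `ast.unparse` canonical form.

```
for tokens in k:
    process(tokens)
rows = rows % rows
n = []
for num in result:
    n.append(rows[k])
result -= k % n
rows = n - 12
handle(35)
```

4

Transformed code:
for tokens in k:
    process(tokens)
rows = rows % rows
n = [rows[k] for num in result]
result = result - k % n
rows = n - 12
handle(35)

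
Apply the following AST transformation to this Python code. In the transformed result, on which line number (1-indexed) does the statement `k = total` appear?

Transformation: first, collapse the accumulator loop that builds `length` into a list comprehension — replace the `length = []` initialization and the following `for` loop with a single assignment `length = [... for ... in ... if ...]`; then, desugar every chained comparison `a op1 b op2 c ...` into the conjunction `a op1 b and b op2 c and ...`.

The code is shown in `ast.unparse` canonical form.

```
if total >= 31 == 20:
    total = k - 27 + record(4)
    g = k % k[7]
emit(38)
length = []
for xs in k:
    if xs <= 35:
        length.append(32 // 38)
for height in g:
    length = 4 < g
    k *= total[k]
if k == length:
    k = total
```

10

Transformed code:
if total >= 31 and 31 == 20:
    total = k - 27 + record(4)
    g = k % k[7]
emit(38)
length = [32 // 38 for xs in k if xs <= 35]
for height in g:
    length = 4 < g
    k *= total[k]
if k == length:
    k = total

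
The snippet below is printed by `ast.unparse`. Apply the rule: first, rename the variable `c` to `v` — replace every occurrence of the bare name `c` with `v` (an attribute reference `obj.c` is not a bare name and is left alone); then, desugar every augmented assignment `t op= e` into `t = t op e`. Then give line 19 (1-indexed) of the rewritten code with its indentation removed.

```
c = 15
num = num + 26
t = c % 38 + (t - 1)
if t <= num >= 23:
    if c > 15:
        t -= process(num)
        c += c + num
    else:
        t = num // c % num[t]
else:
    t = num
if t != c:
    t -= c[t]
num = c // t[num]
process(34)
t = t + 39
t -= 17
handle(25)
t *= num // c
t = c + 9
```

t = t * (num // v)

Transformed code:
v = 15
num = num + 26
t = v % 38 + (t - 1)
if t <= num >= 23:
    if v > 15:
        t = t - process(num)
        v = v + (v + num)
    else:
        t = num // v % num[t]
else:
    t = num
if t != v:
    t = t - v[t]
num = v // t[num]
process(34)
t = t + 39
t = t - 17
handle(25)
t = t * (num // v)
t = v + 9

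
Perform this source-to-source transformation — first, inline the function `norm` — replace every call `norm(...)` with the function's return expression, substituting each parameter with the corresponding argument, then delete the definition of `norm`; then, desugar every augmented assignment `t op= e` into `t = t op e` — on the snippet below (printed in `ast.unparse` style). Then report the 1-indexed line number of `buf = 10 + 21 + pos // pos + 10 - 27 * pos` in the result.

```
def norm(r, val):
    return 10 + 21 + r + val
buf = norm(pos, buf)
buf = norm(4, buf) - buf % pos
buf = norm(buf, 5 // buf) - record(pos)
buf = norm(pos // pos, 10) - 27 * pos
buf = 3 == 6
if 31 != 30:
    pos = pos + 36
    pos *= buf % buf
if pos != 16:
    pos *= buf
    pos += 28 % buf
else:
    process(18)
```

4

Transformed code:
buf = 10 + 21 + pos + buf
buf = 10 + 21 + 4 + buf - buf % pos
buf = 10 + 21 + buf + 5 // buf - record(pos)
buf = 10 + 21 + pos // pos + 10 - 27 * pos
buf = 3 == 6
if 31 != 30:
    pos = pos + 36
    pos = pos * (buf % buf)
if pos != 16:
    pos = pos * buf
    pos = pos + 28 % buf
else:
    process(18)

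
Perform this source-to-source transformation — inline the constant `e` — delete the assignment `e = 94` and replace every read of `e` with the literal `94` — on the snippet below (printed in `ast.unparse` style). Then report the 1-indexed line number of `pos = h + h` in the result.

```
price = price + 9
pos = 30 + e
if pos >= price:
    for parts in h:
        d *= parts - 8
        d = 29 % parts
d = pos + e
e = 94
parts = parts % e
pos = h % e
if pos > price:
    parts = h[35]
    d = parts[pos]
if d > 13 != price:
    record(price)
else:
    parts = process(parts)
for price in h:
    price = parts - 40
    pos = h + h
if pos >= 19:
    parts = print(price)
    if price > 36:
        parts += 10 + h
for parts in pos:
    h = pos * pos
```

Transformed code:
price = price + 9
pos = 30 + 94
if pos >= price:
    for parts in h:
        d *= parts - 8
        d = 29 % parts
d = pos + 94
parts = parts % 94
pos = h % 94
if pos > price:
    parts = h[35]
    d = parts[pos]
if d > 13 != price:
    record(price)
else:
    parts = process(parts)
for price in h:
    price = parts - 40
    pos = h + h
if pos >= 19:
    parts = print(price)
    if price > 36:
        parts += 10 + h
for parts in pos:
    h = pos * pos

19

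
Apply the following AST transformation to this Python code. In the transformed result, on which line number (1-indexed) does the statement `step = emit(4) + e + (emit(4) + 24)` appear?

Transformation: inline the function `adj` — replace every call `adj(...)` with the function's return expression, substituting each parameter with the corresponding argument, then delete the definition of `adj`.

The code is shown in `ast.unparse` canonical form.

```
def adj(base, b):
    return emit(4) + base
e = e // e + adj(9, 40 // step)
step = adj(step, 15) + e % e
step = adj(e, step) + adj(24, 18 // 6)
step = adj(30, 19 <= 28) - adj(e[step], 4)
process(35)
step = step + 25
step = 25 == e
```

3

Transformed code:
e = e // e + (emit(4) + 9)
step = emit(4) + step + e % e
step = emit(4) + e + (emit(4) + 24)
step = emit(4) + 30 - (emit(4) + e[step])
process(35)
step = step + 25
step = 25 == e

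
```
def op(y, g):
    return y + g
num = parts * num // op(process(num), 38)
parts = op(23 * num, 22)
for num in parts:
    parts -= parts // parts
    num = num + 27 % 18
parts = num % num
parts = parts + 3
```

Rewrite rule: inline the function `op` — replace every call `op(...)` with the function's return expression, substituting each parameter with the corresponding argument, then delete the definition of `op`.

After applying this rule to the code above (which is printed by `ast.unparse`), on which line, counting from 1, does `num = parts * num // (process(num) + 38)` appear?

1

Transformed code:
num = parts * num // (process(num) + 38)
parts = 23 * num + 22
for num in parts:
    parts -= parts // parts
    num = num + 27 % 18
parts = num % num
parts = parts + 3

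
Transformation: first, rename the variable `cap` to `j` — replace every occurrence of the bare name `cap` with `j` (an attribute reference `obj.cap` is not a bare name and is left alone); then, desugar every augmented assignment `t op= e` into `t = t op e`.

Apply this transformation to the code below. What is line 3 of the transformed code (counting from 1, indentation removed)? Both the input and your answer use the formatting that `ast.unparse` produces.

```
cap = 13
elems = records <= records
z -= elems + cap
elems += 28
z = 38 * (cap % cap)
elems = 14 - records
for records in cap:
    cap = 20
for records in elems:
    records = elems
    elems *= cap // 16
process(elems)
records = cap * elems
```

z = z - (elems + j)

Transformed code:
j = 13
elems = records <= records
z = z - (elems + j)
elems = elems + 28
z = 38 * (j % j)
elems = 14 - records
for records in j:
    j = 20
for records in elems:
    records = elems
    elems = elems * (j // 16)
process(elems)
records = j * elems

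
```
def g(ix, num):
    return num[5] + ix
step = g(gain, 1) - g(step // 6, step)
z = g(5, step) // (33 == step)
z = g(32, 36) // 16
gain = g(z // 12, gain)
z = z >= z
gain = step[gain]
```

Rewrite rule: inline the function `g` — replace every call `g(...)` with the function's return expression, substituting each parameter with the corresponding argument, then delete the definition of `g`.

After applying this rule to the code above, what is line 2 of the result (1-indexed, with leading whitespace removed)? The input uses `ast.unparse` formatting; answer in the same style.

Transformed code:
step = 1[5] + gain - (step[5] + step // 6)
z = (step[5] + 5) // (33 == step)
z = (36[5] + 32) // 16
gain = gain[5] + z // 12
z = z >= z
gain = step[gain]

z = (step[5] + 5) // (33 == step)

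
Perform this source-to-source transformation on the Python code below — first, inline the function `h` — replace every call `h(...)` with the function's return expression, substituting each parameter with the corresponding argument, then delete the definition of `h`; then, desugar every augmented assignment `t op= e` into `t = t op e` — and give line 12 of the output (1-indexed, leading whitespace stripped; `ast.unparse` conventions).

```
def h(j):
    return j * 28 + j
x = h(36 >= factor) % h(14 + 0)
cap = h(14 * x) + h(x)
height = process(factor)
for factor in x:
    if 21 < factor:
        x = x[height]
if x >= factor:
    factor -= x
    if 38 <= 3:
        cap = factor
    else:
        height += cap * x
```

height = height + cap * x

Transformed code:
x = ((36 >= factor) * 28 + (36 >= factor)) % ((14 + 0) * 28 + (14 + 0))
cap = 14 * x * 28 + 14 * x + (x * 28 + x)
height = process(factor)
for factor in x:
    if 21 < factor:
        x = x[height]
if x >= factor:
    factor = factor - x
    if 38 <= 3:
        cap = factor
    else:
        height = height + cap * x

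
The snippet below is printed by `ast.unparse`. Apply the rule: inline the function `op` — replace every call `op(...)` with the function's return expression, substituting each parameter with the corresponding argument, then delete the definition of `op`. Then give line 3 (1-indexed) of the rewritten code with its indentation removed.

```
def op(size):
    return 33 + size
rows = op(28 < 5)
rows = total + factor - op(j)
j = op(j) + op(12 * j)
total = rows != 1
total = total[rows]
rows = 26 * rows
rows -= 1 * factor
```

Transformed code:
rows = 33 + (28 < 5)
rows = total + factor - (33 + j)
j = 33 + j + (33 + 12 * j)
total = rows != 1
total = total[rows]
rows = 26 * rows
rows -= 1 * factor

j = 33 + j + (33 + 12 * j)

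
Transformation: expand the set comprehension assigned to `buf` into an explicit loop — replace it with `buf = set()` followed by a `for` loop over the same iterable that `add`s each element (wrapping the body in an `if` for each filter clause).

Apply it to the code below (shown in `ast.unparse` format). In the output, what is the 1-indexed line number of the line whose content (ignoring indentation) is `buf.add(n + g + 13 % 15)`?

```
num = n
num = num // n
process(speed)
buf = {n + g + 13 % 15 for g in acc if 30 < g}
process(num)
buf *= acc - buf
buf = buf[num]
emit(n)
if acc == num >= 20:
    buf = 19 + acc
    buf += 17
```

7

Transformed code:
num = n
num = num // n
process(speed)
buf = set()
for g in acc:
    if 30 < g:
        buf.add(n + g + 13 % 15)
process(num)
buf *= acc - buf
buf = buf[num]
emit(n)
if acc == num >= 20:
    buf = 19 + acc
    buf += 17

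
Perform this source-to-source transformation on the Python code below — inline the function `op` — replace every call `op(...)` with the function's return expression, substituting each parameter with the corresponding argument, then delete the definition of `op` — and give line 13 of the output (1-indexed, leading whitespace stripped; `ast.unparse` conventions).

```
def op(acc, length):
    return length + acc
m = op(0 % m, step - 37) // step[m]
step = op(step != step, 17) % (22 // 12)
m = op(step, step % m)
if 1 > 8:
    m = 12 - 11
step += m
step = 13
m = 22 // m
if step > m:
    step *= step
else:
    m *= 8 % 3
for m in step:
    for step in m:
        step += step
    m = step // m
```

Transformed code:
m = (step - 37 + 0 % m) // step[m]
step = (17 + (step != step)) % (22 // 12)
m = step % m + step
if 1 > 8:
    m = 12 - 11
step += m
step = 13
m = 22 // m
if step > m:
    step *= step
else:
    m *= 8 % 3
for m in step:
    for step in m:
        step += step
    m = step // m

for m in step:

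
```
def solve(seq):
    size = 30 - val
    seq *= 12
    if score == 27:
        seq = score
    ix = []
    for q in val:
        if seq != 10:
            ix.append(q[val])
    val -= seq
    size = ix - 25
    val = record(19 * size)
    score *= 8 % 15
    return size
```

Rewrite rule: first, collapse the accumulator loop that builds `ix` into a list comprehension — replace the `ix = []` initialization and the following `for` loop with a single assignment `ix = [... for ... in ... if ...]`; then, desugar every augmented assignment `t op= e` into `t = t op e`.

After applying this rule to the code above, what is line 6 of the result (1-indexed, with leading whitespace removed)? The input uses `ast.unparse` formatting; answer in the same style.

Transformed code:
def solve(seq):
    size = 30 - val
    seq = seq * 12
    if score == 27:
        seq = score
    ix = [q[val] for q in val if seq != 10]
    val = val - seq
    size = ix - 25
    val = record(19 * size)
    score = score * (8 % 15)
    return size

ix = [q[val] for q in val if seq != 10]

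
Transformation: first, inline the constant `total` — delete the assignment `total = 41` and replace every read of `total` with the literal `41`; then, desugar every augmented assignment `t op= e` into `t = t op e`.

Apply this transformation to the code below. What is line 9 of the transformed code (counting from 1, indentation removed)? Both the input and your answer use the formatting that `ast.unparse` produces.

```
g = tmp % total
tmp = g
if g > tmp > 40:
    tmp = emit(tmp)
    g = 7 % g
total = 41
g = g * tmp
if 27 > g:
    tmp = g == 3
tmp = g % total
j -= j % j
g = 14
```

tmp = g % 41

Transformed code:
g = tmp % 41
tmp = g
if g > tmp > 40:
    tmp = emit(tmp)
    g = 7 % g
g = g * tmp
if 27 > g:
    tmp = g == 3
tmp = g % 41
j = j - j % j
g = 14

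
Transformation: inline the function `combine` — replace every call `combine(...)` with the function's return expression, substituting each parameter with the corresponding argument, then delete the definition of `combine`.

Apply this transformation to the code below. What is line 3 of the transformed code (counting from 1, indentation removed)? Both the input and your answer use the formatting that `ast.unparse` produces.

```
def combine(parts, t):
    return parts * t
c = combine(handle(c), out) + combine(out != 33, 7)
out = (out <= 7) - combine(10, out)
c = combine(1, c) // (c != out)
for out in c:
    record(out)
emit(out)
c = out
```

c = 1 * c // (c != out)

Transformed code:
c = handle(c) * out + (out != 33) * 7
out = (out <= 7) - 10 * out
c = 1 * c // (c != out)
for out in c:
    record(out)
emit(out)
c = out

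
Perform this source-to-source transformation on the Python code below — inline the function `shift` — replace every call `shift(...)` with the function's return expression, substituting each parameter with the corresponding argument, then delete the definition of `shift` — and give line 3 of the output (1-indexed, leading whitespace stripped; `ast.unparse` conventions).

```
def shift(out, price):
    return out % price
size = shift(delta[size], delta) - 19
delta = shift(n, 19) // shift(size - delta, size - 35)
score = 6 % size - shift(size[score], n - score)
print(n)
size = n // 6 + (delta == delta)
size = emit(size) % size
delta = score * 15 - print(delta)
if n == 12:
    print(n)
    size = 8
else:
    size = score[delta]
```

Transformed code:
size = delta[size] % delta - 19
delta = n % 19 // ((size - delta) % (size - 35))
score = 6 % size - size[score] % (n - score)
print(n)
size = n // 6 + (delta == delta)
size = emit(size) % size
delta = score * 15 - print(delta)
if n == 12:
    print(n)
    size = 8
else:
    size = score[delta]

score = 6 % size - size[score] % (n - score)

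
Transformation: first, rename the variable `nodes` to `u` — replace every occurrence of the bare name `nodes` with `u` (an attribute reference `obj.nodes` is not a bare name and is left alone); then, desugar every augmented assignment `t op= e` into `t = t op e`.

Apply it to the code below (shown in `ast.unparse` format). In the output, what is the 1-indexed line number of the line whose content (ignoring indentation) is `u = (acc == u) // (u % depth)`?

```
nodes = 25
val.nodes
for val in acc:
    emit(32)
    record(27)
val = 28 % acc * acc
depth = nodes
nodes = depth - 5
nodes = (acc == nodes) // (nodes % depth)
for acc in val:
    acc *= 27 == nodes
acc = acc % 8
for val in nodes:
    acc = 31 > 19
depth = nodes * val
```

9

Transformed code:
u = 25
val.nodes
for val in acc:
    emit(32)
    record(27)
val = 28 % acc * acc
depth = u
u = depth - 5
u = (acc == u) // (u % depth)
for acc in val:
    acc = acc * (27 == u)
acc = acc % 8
for val in u:
    acc = 31 > 19
depth = u * val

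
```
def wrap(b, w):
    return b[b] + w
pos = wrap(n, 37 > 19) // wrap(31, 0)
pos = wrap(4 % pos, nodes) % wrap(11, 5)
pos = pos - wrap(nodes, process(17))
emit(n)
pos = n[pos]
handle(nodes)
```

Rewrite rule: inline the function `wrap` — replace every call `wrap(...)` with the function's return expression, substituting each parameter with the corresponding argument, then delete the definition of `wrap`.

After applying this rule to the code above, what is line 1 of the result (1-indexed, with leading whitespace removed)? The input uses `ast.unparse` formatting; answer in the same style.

pos = (n[n] + (37 > 19)) // (31[31] + 0)

Transformed code:
pos = (n[n] + (37 > 19)) // (31[31] + 0)
pos = ((4 % pos)[4 % pos] + nodes) % (11[11] + 5)
pos = pos - (nodes[nodes] + process(17))
emit(n)
pos = n[pos]
handle(nodes)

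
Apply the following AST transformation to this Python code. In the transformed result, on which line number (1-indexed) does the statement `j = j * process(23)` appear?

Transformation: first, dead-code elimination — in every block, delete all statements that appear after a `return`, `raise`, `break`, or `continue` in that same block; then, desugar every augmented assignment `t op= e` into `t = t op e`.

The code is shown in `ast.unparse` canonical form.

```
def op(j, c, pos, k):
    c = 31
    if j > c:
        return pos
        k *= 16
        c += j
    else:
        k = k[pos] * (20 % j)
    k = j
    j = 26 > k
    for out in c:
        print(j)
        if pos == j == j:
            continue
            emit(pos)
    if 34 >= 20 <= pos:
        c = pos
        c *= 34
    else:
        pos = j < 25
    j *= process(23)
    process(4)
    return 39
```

18

Transformed code:
def op(j, c, pos, k):
    c = 31
    if j > c:
        return pos
    else:
        k = k[pos] * (20 % j)
    k = j
    j = 26 > k
    for out in c:
        print(j)
        if pos == j == j:
            continue
    if 34 >= 20 <= pos:
        c = pos
        c = c * 34
    else:
        pos = j < 25
    j = j * process(23)
    process(4)
    return 39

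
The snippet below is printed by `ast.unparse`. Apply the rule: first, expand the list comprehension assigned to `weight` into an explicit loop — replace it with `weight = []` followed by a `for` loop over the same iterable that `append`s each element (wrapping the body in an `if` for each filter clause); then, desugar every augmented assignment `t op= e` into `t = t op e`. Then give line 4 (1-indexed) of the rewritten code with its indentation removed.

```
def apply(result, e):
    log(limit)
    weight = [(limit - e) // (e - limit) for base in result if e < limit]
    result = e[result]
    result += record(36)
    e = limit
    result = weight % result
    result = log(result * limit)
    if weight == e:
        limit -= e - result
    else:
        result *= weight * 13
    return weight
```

for base in result:

Transformed code:
def apply(result, e):
    log(limit)
    weight = []
    for base in result:
        if e < limit:
            weight.append((limit - e) // (e - limit))
    result = e[result]
    result = result + record(36)
    e = limit
    result = weight % result
    result = log(result * limit)
    if weight == e:
        limit = limit - (e - result)
    else:
        result = result * (weight * 13)
    return weight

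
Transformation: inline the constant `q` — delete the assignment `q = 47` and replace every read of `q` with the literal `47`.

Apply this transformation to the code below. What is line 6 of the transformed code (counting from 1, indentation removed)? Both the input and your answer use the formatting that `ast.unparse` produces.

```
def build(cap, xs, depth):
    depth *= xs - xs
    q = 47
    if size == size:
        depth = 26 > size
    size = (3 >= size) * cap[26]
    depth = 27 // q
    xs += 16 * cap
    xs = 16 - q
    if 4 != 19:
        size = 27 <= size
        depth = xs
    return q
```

Transformed code:
def build(cap, xs, depth):
    depth *= xs - xs
    if size == size:
        depth = 26 > size
    size = (3 >= size) * cap[26]
    depth = 27 // 47
    xs += 16 * cap
    xs = 16 - 47
    if 4 != 19:
        size = 27 <= size
        depth = xs
    return 47

depth = 27 // 47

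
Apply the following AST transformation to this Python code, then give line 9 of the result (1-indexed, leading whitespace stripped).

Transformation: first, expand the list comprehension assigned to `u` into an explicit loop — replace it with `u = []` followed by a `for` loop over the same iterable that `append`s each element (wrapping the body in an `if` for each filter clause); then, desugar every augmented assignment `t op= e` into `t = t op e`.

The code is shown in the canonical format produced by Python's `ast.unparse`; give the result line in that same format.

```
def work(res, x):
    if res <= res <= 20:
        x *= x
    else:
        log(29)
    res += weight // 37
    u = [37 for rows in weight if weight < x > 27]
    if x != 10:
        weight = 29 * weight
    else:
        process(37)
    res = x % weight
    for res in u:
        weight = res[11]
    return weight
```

if weight < x > 27:

Transformed code:
def work(res, x):
    if res <= res <= 20:
        x = x * x
    else:
        log(29)
    res = res + weight // 37
    u = []
    for rows in weight:
        if weight < x > 27:
            u.append(37)
    if x != 10:
        weight = 29 * weight
    else:
        process(37)
    res = x % weight
    for res in u:
        weight = res[11]
    return weight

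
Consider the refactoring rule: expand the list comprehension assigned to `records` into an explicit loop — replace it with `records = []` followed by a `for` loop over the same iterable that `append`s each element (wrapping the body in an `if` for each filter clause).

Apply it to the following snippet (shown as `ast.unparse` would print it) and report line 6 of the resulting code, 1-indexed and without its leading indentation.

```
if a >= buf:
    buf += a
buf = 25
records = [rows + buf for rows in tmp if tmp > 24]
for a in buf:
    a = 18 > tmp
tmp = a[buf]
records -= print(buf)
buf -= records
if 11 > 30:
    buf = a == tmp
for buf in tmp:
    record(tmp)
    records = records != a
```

Transformed code:
if a >= buf:
    buf += a
buf = 25
records = []
for rows in tmp:
    if tmp > 24:
        records.append(rows + buf)
for a in buf:
    a = 18 > tmp
tmp = a[buf]
records -= print(buf)
buf -= records
if 11 > 30:
    buf = a == tmp
for buf in tmp:
    record(tmp)
    records = records != a

if tmp > 24:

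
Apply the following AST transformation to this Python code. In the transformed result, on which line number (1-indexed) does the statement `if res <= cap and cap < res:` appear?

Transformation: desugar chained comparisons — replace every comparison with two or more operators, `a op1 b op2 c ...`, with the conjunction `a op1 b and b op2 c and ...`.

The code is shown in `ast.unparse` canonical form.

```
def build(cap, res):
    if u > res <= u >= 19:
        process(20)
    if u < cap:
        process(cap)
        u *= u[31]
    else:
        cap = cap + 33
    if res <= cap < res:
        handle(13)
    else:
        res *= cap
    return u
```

9

Transformed code:
def build(cap, res):
    if u > res and res <= u and (u >= 19):
        process(20)
    if u < cap:
        process(cap)
        u *= u[31]
    else:
        cap = cap + 33
    if res <= cap and cap < res:
        handle(13)
    else:
        res *= cap
    return u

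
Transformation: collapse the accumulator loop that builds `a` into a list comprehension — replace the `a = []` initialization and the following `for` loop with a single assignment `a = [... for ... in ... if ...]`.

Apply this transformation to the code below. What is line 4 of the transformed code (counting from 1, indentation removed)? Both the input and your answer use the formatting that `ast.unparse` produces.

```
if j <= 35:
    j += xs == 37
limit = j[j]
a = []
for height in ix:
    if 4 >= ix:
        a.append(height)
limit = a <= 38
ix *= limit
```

a = [height for height in ix if 4 >= ix]

Transformed code:
if j <= 35:
    j += xs == 37
limit = j[j]
a = [height for height in ix if 4 >= ix]
limit = a <= 38
ix *= limit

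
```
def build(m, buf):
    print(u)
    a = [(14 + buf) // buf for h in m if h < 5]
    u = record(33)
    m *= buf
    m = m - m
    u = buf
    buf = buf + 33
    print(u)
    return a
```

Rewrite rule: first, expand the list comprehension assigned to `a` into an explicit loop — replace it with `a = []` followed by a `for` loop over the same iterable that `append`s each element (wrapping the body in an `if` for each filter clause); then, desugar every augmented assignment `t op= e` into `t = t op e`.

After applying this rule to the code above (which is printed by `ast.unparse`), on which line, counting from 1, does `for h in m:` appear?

4

Transformed code:
def build(m, buf):
    print(u)
    a = []
    for h in m:
        if h < 5:
            a.append((14 + buf) // buf)
    u = record(33)
    m = m * buf
    m = m - m
    u = buf
    buf = buf + 33
    print(u)
    return a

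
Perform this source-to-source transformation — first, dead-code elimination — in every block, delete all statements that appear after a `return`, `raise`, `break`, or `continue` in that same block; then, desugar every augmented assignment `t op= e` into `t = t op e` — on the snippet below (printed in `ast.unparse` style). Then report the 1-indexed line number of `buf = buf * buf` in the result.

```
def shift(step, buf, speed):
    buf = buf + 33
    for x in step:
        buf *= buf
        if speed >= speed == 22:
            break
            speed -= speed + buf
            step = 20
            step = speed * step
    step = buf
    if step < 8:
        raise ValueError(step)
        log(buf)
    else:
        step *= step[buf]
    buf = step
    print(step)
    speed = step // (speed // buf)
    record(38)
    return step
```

4

Transformed code:
def shift(step, buf, speed):
    buf = buf + 33
    for x in step:
        buf = buf * buf
        if speed >= speed == 22:
            break
    step = buf
    if step < 8:
        raise ValueError(step)
    else:
        step = step * step[buf]
    buf = step
    print(step)
    speed = step // (speed // buf)
    record(38)
    return step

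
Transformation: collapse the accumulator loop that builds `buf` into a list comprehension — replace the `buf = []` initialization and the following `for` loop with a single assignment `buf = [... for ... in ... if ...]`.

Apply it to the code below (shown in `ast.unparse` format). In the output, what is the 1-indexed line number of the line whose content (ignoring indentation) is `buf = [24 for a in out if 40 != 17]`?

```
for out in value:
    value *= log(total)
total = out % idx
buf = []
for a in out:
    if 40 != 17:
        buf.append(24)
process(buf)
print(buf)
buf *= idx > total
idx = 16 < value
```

4

Transformed code:
for out in value:
    value *= log(total)
total = out % idx
buf = [24 for a in out if 40 != 17]
process(buf)
print(buf)
buf *= idx > total
idx = 16 < value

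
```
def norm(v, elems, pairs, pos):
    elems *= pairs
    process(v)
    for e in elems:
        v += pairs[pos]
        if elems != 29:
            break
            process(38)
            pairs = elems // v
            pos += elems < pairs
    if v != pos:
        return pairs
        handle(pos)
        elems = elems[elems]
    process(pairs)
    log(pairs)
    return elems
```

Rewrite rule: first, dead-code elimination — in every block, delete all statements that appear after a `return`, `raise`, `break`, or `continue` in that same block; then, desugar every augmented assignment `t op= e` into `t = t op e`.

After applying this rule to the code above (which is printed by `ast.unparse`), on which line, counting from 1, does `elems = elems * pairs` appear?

2

Transformed code:
def norm(v, elems, pairs, pos):
    elems = elems * pairs
    process(v)
    for e in elems:
        v = v + pairs[pos]
        if elems != 29:
            break
    if v != pos:
        return pairs
    process(pairs)
    log(pairs)
    return elems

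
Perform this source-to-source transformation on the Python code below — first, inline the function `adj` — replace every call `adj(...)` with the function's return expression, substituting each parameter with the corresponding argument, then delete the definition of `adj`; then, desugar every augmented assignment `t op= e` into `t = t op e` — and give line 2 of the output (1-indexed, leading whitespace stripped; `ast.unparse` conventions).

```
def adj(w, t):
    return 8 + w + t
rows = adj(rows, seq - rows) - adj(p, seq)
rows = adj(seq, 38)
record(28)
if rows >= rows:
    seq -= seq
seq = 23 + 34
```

rows = 8 + seq + 38

Transformed code:
rows = 8 + rows + (seq - rows) - (8 + p + seq)
rows = 8 + seq + 38
record(28)
if rows >= rows:
    seq = seq - seq
seq = 23 + 34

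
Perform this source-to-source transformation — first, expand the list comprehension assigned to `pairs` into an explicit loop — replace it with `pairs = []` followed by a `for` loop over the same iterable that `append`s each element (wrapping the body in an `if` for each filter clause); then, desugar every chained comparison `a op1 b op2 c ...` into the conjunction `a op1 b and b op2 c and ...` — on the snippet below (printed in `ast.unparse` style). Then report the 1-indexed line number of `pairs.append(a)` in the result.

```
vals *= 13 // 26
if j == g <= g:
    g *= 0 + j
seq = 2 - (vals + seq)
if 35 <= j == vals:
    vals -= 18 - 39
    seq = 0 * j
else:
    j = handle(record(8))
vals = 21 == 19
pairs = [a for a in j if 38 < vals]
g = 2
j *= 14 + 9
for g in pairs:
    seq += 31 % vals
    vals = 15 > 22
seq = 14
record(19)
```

14

Transformed code:
vals *= 13 // 26
if j == g and g <= g:
    g *= 0 + j
seq = 2 - (vals + seq)
if 35 <= j and j == vals:
    vals -= 18 - 39
    seq = 0 * j
else:
    j = handle(record(8))
vals = 21 == 19
pairs = []
for a in j:
    if 38 < vals:
        pairs.append(a)
g = 2
j *= 14 + 9
for g in pairs:
    seq += 31 % vals
    vals = 15 > 22
seq = 14
record(19)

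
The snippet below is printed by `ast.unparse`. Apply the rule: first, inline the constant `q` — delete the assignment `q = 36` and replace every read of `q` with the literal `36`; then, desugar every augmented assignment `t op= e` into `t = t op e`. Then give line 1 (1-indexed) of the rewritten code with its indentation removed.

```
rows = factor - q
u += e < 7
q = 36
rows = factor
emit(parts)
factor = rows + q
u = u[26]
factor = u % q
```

Transformed code:
rows = factor - 36
u = u + (e < 7)
rows = factor
emit(parts)
factor = rows + 36
u = u[26]
factor = u % 36

rows = factor - 36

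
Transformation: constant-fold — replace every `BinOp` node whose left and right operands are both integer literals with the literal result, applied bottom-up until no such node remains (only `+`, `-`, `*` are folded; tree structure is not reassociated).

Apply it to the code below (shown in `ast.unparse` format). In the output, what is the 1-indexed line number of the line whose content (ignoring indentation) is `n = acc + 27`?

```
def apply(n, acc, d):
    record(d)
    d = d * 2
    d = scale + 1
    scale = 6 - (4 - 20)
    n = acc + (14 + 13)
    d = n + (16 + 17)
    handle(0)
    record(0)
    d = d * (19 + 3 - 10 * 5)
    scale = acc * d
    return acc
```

Transformed code:
def apply(n, acc, d):
    record(d)
    d = d * 2
    d = scale + 1
    scale = 22
    n = acc + 27
    d = n + 33
    handle(0)
    record(0)
    d = d * -28
    scale = acc * d
    return acc

6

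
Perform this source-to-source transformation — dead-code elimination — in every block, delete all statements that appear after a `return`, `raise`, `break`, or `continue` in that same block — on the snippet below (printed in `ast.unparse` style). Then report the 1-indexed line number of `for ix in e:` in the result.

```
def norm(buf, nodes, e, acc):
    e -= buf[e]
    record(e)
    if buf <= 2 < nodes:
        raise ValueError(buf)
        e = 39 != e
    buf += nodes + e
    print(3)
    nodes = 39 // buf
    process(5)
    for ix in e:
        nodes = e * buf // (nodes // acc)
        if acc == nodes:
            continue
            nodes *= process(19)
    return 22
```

Transformed code:
def norm(buf, nodes, e, acc):
    e -= buf[e]
    record(e)
    if buf <= 2 < nodes:
        raise ValueError(buf)
    buf += nodes + e
    print(3)
    nodes = 39 // buf
    process(5)
    for ix in e:
        nodes = e * buf // (nodes // acc)
        if acc == nodes:
            continue
    return 22

10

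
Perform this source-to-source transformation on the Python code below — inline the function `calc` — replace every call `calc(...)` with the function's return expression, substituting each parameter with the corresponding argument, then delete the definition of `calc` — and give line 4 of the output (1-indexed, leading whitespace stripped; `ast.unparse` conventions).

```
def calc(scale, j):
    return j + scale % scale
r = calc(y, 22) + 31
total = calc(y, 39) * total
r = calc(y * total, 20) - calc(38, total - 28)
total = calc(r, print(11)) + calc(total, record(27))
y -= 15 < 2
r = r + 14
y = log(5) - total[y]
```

total = print(11) + r % r + (record(27) + total % total)

Transformed code:
r = 22 + y % y + 31
total = (39 + y % y) * total
r = 20 + y * total % (y * total) - (total - 28 + 38 % 38)
total = print(11) + r % r + (record(27) + total % total)
y -= 15 < 2
r = r + 14
y = log(5) - total[y]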